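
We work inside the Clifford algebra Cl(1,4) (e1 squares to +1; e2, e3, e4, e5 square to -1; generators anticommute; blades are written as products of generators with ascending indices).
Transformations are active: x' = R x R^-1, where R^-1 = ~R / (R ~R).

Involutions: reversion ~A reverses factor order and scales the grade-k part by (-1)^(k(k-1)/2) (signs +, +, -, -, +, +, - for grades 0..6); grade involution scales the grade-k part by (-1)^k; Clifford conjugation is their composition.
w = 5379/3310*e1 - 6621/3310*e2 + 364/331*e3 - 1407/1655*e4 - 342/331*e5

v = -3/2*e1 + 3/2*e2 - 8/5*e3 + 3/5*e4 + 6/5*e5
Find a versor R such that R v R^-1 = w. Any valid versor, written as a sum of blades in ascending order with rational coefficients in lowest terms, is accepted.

R = v + w = 207/1655*e1 - 828/1655*e2 - 828/1655*e3 - 414/1655*e4 + 276/1655*e5 works: the equal norms (-109/25) guarantee its sandwich swaps v into w.
Answer: 207/1655*e1 - 828/1655*e2 - 828/1655*e3 - 414/1655*e4 + 276/1655*e5


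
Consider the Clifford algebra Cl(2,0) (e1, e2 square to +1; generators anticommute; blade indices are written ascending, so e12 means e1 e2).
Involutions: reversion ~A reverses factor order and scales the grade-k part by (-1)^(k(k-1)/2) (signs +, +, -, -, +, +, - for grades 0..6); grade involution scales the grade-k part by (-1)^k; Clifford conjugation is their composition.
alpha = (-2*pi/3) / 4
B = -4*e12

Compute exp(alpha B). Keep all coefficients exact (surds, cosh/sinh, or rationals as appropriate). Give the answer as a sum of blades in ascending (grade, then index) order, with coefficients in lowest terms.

B^2 = (-4)^2*(e12)^2 = 16*(-1) = -16 (a basis 2-blade squares to minus the product of its generators' squares).
B^2 = -16 — B^2 < 0, so the exponential closes trigonometrically: l = 4, alpha*l = -2*pi/3, so exp(alpha B) = cos(-2*pi/3) + (sin(-2*pi/3)/4)*B = -1/2 + (-sqrt(3)/8)*B.
Answer: -1/2 + sqrt(3)/2*e12


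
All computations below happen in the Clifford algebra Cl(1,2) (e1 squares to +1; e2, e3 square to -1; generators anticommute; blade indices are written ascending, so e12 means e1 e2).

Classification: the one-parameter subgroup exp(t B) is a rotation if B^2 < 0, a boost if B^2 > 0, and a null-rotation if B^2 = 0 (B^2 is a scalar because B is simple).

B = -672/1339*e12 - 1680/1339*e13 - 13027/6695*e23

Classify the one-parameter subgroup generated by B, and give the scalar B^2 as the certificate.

B^2 term by term: the squares give (-672/1339)^2*(e12)^2 + (-1680/1339)^2*(e13)^2 + (-13027/6695)^2*(e23)^2 = 451584/1792921*(+1) + 2822400/1792921*(+1) + 169702729/44823025*(-1) = -49/25 (each basis 2-blade squares to minus the product of its generators' squares); cross terms between blades sharing an index anticommute and cancel. So B^2 = -49/25.
Answer: rotation, certificate B^2 = -49/25. Check the certificate: B^2 = -49/25, and that sign is decisive whatever form B takes.


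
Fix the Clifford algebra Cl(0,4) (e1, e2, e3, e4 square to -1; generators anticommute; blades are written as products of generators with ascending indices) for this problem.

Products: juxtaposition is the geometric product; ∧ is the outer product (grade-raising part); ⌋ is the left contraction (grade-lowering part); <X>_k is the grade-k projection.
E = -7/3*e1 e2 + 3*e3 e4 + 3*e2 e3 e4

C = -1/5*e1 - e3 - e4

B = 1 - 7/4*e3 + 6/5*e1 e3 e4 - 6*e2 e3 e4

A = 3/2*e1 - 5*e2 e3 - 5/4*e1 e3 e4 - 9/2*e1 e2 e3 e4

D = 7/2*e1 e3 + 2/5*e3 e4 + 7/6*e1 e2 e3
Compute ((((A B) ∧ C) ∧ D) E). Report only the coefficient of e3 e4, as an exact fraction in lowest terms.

step 1: -3/2 + 57/2*e1 - 67/20*e2 - 30*e4 - 15/2*e1 e2 - 21/8*e1 e3 + 35/16*e1 e4 - 5*e2 e3 - 9/5*e3 e4 + 111/8*e1 e2 e4 - 5/4*e1 e3 e4 - 27/2*e1 e2 e3 e4
step 2: 3/10*e1 + 3/2*e3 + 3/2*e4 - 67/100*e1 e2 - 57/2*e1 e3 - 69/2*e1 e4 + 67/20*e2 e3 + 67/20*e2 e4 - 30*e3 e4 + 17/2*e1 e2 e3 + 15/2*e1 e2 e4 + 2069/400*e1 e3 e4 + 5*e2 e3 e4 + 111/8*e1 e2 e3 e4
step 3: 537/100*e1 e3 e4 - 13743/1000*e1 e2 e3 e4
step 4: -57339/1000*e1 + 25119/1000*e1 e2 - 32067/1000*e3 e4 + 1253/100*e2 e3 e4
Answer: -32067/1000


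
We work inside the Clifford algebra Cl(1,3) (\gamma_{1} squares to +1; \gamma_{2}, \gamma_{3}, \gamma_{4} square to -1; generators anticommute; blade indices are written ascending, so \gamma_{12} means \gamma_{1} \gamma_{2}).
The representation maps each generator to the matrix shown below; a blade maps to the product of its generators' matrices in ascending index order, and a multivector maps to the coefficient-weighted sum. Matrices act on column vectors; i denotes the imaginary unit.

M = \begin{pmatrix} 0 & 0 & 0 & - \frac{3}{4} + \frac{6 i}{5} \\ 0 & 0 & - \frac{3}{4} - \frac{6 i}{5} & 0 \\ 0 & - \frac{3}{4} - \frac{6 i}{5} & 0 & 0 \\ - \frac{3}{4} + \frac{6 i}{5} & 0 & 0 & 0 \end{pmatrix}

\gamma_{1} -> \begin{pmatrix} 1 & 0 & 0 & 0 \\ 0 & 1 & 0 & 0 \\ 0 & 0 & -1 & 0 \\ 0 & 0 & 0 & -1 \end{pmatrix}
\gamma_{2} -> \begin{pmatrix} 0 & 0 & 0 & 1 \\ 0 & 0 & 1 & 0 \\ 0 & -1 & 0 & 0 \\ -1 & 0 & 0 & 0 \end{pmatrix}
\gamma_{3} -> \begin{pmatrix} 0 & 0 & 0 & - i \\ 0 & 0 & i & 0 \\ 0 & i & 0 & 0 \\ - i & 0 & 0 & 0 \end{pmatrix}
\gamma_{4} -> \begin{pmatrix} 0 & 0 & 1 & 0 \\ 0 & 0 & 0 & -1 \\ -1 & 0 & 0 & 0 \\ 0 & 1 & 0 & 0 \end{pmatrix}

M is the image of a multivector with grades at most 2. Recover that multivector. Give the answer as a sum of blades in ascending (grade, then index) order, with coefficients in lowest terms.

Method: the blade images are trace-orthogonal — tr(rho(e_A) rho(e_B)^-1) = 4 if A = B and 0 otherwise — and rho(e_A)^-1 = (e_A)^2 * rho(e_A) with (e_A)^2 = +1 or -1, so the coefficient of e_A in the preimage is (e_A)^2 * tr(M rho(e_A))/4.
Nonzero projections over blades of grade <= 2: \gamma_{3}: (\gamma_{3})^2 = -1, tr(M rho(\gamma_{3})) = \frac{24}{5}, coefficient -\frac{6}{5}; \gamma_{12}: (\gamma_{12})^2 = +1, tr(M rho(\gamma_{12})) = -3, coefficient -\frac{3}{4}. Every other blade of grade <= 2 projects to 0.
Answer: -\frac{6}{5} \gamma_{3} - \frac{3}{4} \gamma_{12}


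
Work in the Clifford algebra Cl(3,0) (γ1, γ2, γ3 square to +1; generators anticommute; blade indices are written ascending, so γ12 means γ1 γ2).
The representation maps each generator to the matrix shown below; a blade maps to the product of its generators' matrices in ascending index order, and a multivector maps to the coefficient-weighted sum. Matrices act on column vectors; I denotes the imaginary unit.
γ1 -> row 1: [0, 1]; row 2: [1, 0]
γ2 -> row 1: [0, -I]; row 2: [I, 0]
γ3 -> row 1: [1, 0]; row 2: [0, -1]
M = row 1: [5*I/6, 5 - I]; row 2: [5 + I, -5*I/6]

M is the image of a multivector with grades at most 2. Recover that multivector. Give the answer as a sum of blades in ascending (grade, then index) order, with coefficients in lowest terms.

Method: 1, rho(γ1), rho(γ2), rho(γ3) form a trace-orthogonal basis of the 2x2 complex matrices (tr(X Y) = 2 if X = Y, else 0), so M = m0*1 + m1*rho(γ1) + m2*rho(γ2) + m3*rho(γ3) with m0 = tr(M)/2 = 0, m1 = tr(M rho(γ1))/2 = 5, m2 = tr(M rho(γ2))/2 = 1, m3 = tr(M rho(γ3))/2 = 5*I/6.
Multiplying table entries, the bivector images are rho(γ12) = I*rho(γ3), rho(γ13) = -I*rho(γ2), rho(γ23) = I*rho(γ1); with real blade coefficients the real parts of m0..m3 are the coefficients of 1, γ1, γ2, γ3 and the imaginary parts give the bivectors (γ23: Im m1, γ13: -Im m2, γ12: Im m3).
Answer: 5*γ1 + γ2 + 5/6*γ12


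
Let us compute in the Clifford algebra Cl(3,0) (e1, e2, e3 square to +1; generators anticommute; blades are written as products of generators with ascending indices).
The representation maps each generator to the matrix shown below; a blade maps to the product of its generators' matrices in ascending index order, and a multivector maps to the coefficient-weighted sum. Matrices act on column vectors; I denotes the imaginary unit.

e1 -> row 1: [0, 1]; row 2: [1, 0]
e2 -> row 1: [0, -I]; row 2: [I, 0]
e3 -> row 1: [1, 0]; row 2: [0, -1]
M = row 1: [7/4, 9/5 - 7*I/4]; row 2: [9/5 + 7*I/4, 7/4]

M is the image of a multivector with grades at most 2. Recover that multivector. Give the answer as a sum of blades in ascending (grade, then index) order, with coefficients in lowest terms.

Method: 1, rho(e1), rho(e2), rho(e3) form a trace-orthogonal basis of the 2x2 complex matrices (tr(X Y) = 2 if X = Y, else 0), so M = m0*1 + m1*rho(e1) + m2*rho(e2) + m3*rho(e3) with m0 = tr(M)/2 = 7/4, m1 = tr(M rho(e1))/2 = 9/5, m2 = tr(M rho(e2))/2 = 7/4, m3 = tr(M rho(e3))/2 = 0.
Multiplying table entries, the bivector images are rho(e1 e2) = I*rho(e3), rho(e1 e3) = -I*rho(e2), rho(e2 e3) = I*rho(e1); with real blade coefficients the real parts of m0..m3 are the coefficients of 1, e1, e2, e3 and the imaginary parts give the bivectors (e2 e3: Im m1, e1 e3: -Im m2, e1 e2: Im m3).
Answer: 7/4 + 9/5*e1 + 7/4*e2


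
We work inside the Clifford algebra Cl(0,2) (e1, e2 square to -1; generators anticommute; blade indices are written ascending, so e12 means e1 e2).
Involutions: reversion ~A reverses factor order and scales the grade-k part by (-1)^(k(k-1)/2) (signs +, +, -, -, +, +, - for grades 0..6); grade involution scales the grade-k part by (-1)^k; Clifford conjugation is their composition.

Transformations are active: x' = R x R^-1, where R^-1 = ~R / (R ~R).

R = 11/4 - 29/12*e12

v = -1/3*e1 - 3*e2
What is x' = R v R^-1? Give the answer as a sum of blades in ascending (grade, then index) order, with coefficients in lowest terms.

~R = 11/4 + 29/12*e12, and R ~R = 965/72, so R^-1 = ~R / (965/72).
R v = -49/6*e1 - 67/9*e2
Answer: -8737/2895*e1 - 53/965*e2


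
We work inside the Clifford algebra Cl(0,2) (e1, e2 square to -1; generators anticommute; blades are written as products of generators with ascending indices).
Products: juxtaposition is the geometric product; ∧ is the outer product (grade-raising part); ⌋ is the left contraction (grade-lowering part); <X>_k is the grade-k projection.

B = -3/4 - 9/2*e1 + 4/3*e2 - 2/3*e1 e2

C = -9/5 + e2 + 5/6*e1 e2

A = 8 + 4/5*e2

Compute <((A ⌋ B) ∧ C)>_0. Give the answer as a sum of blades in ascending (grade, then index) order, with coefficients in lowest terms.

step 1: -106/15 - 548/15*e1 + 32/3*e2 - 16/3*e1 e2
step 2: 318/25 + 1644/25*e1 - 394/15*e2 - 1477/45*e1 e2
step 3: 318/25
Answer: 318/25


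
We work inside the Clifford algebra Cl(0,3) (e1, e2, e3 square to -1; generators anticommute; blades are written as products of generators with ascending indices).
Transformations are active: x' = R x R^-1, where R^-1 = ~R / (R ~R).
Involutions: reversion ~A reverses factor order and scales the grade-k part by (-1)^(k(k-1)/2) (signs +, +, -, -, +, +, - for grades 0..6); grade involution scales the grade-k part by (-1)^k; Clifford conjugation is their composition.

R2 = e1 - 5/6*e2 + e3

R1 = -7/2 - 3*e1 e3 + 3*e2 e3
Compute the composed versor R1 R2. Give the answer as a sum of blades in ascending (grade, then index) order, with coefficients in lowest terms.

Distribute over the terms of R1 (each basis-blade product reordered to ascending indices, repeated generators contracted through their squares):
(-7/2) R2 = -7/2*e1 + 35/12*e2 - 7/2*e3
(-3*e1 e3) R2 = 3*e1 - 3*e3 - 5/2*e1 e2 e3
(3*e2 e3) R2 = -3*e2 - 5/2*e3 + 3*e1 e2 e3
Summing the partial products and collecting blades:
Answer: -1/2*e1 - 1/12*e2 - 9*e3 + 1/2*e1 e2 e3


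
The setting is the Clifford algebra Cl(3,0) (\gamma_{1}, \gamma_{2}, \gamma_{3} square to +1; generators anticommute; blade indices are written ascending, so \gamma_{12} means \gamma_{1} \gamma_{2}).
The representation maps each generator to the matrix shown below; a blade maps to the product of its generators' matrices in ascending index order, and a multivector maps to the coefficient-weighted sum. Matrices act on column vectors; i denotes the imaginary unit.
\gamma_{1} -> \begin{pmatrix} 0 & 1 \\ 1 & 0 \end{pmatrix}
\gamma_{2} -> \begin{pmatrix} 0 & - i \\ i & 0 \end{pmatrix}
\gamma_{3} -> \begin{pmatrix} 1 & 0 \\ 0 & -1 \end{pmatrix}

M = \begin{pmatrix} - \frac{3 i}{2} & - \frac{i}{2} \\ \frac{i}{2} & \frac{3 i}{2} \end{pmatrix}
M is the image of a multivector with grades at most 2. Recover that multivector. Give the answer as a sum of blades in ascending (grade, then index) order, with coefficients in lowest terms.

Method: 1, rho(\gamma_{1}), rho(\gamma_{2}), rho(\gamma_{3}) form a trace-orthogonal basis of the 2x2 complex matrices (tr(X Y) = 2 if X = Y, else 0), so M = m0*1 + m1*rho(\gamma_{1}) + m2*rho(\gamma_{2}) + m3*rho(\gamma_{3}) with m0 = tr(M)/2 = 0, m1 = tr(M rho(\gamma_{1}))/2 = 0, m2 = tr(M rho(\gamma_{2}))/2 = \frac{1}{2}, m3 = tr(M rho(\gamma_{3}))/2 = - \frac{3 i}{2}.
Multiplying table entries, the bivector images are rho(\gamma_{12}) = i*rho(\gamma_{3}), rho(\gamma_{13}) = -i*rho(\gamma_{2}), rho(\gamma_{23}) = i*rho(\gamma_{1}); with real blade coefficients the real parts of m0..m3 are the coefficients of 1, \gamma_{1}, \gamma_{2}, \gamma_{3} and the imaginary parts give the bivectors (\gamma_{23}: Im m1, \gamma_{13}: -Im m2, \gamma_{12}: Im m3).
Answer: \frac{1}{2} \gamma_{2} - \frac{3}{2} \gamma_{12}


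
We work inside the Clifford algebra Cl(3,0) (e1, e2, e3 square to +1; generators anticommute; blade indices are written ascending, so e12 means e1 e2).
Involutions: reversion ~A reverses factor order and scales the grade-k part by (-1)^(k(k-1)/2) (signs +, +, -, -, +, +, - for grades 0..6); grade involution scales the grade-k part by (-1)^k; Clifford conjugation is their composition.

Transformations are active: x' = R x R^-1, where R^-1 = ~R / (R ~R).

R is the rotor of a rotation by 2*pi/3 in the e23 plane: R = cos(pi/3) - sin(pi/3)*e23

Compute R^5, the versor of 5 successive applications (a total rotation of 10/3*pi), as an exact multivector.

Half-angle bookkeeping: 5 applications in e23 add up to rotor phase 5*pi/3 = 5*pi/3, so R^5 = cos(5*pi/3) - sin(5*pi/3)*e23.
cos(5*pi/3) = 1/2 and sin(5*pi/3) = -sqrt(3)/2, so R^5 = 1/2 + sqrt(3)/2*e23. The net rotation is 4/3*pi (after discarding 1 full turn, each of which contributes a factor -1 to the rotor); the rotor keeps the half-angle phase exactly.
Answer: 1/2 + sqrt(3)/2*e23


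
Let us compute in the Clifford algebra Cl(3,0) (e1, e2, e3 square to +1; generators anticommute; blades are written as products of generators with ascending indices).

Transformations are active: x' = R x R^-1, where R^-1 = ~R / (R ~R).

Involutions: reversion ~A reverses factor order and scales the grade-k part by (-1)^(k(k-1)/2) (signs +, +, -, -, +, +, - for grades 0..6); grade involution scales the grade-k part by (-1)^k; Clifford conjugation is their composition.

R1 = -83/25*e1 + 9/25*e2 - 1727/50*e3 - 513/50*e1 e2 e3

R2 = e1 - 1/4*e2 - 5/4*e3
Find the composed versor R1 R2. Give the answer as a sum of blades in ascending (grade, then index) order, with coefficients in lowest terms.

Distribute over the terms of R2 (each basis-blade product reordered to ascending indices, repeated generators contracted through their squares):
R1 (e1) = -83/25 - 9/25*e1 e2 + 1727/50*e1 e3 - 513/50*e2 e3
R1 (-1/4*e2) = -9/100 + 83/100*e1 e2 - 513/200*e1 e3 - 1727/200*e2 e3
R1 (-5/4*e3) = 1727/40 + 513/40*e1 e2 + 83/20*e1 e3 - 9/20*e2 e3
Summing the partial products and collecting blades:
Answer: 7953/200 + 2659/200*e1 e2 + 289/8*e1 e3 - 3869/200*e2 e3


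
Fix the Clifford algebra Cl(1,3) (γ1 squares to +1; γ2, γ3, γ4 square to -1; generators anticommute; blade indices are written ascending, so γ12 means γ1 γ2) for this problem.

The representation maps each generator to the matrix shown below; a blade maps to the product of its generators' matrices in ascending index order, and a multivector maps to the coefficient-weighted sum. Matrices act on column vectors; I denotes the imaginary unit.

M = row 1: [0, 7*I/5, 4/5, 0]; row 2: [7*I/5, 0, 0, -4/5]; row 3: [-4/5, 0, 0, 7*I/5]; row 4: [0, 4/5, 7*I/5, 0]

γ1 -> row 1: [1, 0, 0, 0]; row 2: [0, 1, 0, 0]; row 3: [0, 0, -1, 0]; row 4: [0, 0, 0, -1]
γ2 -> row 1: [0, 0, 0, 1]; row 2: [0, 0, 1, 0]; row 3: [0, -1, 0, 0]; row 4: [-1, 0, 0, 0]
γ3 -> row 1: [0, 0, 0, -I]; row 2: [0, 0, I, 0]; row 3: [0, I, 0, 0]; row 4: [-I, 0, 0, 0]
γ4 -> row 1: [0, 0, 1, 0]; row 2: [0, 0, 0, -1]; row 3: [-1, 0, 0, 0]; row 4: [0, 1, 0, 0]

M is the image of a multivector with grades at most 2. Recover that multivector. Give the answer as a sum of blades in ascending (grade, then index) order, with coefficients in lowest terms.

Method: the blade images are trace-orthogonal — tr(rho(e_A) rho(e_B)^-1) = 4 if A = B and 0 otherwise — and rho(e_A)^-1 = (e_A)^2 * rho(e_A) with (e_A)^2 = +1 or -1, so the coefficient of e_A in the preimage is (e_A)^2 * tr(M rho(e_A))/4.
Nonzero projections over blades of grade <= 2: γ4: (γ4)^2 = -1, tr(M rho(γ4)) = -16/5, coefficient 4/5; γ34: (γ34)^2 = -1, tr(M rho(γ34)) = 28/5, coefficient -7/5. Every other blade of grade <= 2 projects to 0.
Answer: 4/5*γ4 - 7/5*γ34


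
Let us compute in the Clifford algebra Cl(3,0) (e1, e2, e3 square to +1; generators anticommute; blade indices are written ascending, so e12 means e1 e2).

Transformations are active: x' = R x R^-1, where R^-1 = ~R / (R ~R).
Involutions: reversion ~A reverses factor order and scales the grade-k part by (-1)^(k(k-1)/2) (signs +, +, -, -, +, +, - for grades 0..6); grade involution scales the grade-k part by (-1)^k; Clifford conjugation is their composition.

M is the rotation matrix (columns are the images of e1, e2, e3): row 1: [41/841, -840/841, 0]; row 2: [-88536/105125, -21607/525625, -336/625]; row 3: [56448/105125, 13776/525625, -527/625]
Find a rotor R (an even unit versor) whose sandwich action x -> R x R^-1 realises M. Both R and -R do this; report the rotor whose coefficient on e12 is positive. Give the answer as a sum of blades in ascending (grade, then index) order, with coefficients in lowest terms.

Method: write R = a + b12*e12 + b13*e13 + b23*e23 with a^2 + b12^2 + b13^2 + b23^2 = 1 (so R^-1 = ~R). Expanding the columns R e_j ~R gives tr M = 4a^2 - 1 and, from the antisymmetric part, M21 - M12 = -4a*b12, M13 - M31 = 4a*b13, M32 - M23 = -4a*b23.
Here tr M = -439189/525625, so a^2 = (1 + tr M)/4 = 21609/525625 and a = ±147/725. Taking a = 147/725: M21 - M12 = 16464/105125, M13 - M31 = -56448/105125, M32 - M23 = 296352/525625, giving b12 = -28/145, b13 = -96/145, b23 = -504/725, i.e. R = 147/725 - 28/145*e12 - 96/145*e13 - 504/725*e23.
Its e12 coefficient is negative, so report the other preimage -R.
Answer: -147/725 + 28/145*e12 + 96/145*e13 + 504/725*e23. Sheet selection: the two-to-one cover makes ±R indistinguishable at the matrix level (trace -439189/525625), so uniqueness comes from the required sign on e12.


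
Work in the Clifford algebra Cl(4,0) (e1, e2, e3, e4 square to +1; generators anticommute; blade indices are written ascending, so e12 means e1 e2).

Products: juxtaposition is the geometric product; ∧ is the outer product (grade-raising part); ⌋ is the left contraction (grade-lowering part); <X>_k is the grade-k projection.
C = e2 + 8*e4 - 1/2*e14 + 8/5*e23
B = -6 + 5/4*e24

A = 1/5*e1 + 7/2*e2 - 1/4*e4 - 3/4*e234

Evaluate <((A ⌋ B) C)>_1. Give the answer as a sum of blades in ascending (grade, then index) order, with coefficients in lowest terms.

step 1: 5/16*e2 + 35/8*e4
step 2: 565/16 + 35/16*e1 + 1/2*e3 - 15/8*e24 + 5/32*e124 + 7*e234
step 3: 35/16*e1 + 1/2*e3
Answer: 35/16*e1 + 1/2*e3


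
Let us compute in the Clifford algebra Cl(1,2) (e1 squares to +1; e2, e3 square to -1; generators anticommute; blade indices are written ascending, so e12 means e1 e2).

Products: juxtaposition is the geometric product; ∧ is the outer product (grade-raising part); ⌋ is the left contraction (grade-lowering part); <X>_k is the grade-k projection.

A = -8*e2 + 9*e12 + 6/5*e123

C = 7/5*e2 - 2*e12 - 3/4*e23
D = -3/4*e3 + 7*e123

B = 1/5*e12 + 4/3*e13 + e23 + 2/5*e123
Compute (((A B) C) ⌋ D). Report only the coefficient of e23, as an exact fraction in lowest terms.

step 1: 33/25 - 14/5*e1 - 8/5*e2 + 296/25*e3 - 61/5*e13 - 12*e23 + 32/3*e123
step 2: -169/25 + 56/5*e1 - 179/125*e2 - 118/3*e3 + 259/100*e12 + 584/15*e13 + 3417/500*e23 - 9/2*e123
step 3: 2 - 23919/500*e1 - 4088/15*e2 + 116/5*e3 + 826/3*e12 - 1253/125*e13 + 392/5*e23 - 1183/25*e123
Answer: 392/5


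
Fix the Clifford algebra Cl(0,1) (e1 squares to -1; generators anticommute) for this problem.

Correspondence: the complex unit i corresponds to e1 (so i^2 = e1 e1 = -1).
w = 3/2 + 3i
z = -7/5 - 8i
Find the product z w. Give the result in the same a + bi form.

In blades: z = -7/5 - 8*e1, w = 3/2 + 3*e1.
Distribute z over w term by term (generator squares from the signature, products reordered to ascending indices): (-7/5)*w = -21/10 - 21/5*e1; (-8*e1)*w = 24 - 12*e1.
Sum: 219/10 - 81/5*e1; translating back through the correspondence:
Answer: 219/10 - 81/5*i


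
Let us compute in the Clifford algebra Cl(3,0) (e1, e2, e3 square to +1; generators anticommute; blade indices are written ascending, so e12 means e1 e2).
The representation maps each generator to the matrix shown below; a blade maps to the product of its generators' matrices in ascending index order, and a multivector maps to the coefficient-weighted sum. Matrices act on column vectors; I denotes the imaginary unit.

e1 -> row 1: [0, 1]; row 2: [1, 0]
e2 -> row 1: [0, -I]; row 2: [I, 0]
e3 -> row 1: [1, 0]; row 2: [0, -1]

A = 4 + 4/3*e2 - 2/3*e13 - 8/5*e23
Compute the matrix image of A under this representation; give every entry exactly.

Bivector images (products of the table entries): rho(e13) = rho(e1)rho(e3) = row 1: [0, -1]; row 2: [1, 0]; rho(e23) = rho(e2)rho(e3) = row 1: [0, I]; row 2: [I, 0].
M = (4)*1 + (4/3)*rho(e2) + (-2/3)*rho(e13) + (-8/5)*rho(e23), summed entrywise (1 is the identity matrix):
Answer: row 1: [4, 2/3 - 44*I/15]; row 2: [-2/3 - 4*I/15, 4]


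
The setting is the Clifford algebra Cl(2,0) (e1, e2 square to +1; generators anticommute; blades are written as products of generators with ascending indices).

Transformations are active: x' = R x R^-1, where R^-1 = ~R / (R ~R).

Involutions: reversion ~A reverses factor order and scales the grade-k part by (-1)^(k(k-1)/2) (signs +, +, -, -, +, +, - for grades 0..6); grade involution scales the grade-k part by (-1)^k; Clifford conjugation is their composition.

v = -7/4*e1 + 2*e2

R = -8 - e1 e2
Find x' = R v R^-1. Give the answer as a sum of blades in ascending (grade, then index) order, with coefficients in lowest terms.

~R = -8 + e1 e2, and R ~R = 65, so R^-1 = ~R / (65).
R v = 12*e1 - 71/4*e2
Answer: -313/260*e1 + 154/65*e2


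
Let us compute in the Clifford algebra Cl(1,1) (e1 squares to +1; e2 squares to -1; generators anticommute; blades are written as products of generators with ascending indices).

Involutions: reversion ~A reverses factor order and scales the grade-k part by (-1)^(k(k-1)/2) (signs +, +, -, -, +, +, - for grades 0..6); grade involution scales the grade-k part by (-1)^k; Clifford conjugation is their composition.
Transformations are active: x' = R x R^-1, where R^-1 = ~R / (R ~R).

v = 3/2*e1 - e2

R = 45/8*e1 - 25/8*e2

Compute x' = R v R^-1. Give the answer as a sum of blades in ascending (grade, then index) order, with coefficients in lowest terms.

~R = 45/8*e1 - 25/8*e2, and R ~R = 175/8, so R^-1 = ~R / (175/8).
R v = 85/16 - 15/16*e1 e2
Answer: 69/56*e1 - 29/56*e2


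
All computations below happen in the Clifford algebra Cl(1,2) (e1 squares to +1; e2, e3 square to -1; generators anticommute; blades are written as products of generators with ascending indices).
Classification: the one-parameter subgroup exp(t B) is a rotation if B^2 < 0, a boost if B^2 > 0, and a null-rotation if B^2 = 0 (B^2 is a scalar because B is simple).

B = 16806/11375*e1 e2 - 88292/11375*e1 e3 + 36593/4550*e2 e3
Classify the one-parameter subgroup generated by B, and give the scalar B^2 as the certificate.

B^2 term by term: the squares give (16806/11375)^2*(e1 e2)^2 + (-88292/11375)^2*(e1 e3)^2 + (36593/4550)^2*(e2 e3)^2 = 282441636/129390625*(+1) + 7795477264/129390625*(+1) + 1339047649/20702500*(-1) = -9/4 (each basis 2-blade squares to minus the product of its generators' squares); cross terms between blades sharing an index anticommute and cancel. So B^2 = -9/4.
Answer: rotation, certificate B^2 = -9/4. The invariant at work: B^2 = -9/4 is unchanged by conjugation, hence its sign classifies the subgroup whatever basis B is written in.


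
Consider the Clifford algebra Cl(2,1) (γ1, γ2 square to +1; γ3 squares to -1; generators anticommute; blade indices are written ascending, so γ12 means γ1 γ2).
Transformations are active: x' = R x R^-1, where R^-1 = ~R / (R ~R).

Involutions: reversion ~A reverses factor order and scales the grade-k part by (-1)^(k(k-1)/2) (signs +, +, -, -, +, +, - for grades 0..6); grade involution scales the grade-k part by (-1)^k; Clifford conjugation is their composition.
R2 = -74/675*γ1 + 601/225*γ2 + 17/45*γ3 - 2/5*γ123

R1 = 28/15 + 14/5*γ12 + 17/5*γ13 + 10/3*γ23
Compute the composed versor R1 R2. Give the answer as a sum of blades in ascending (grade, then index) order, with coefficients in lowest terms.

Distribute over the terms of R1 (each basis-blade product reordered to ascending indices, repeated generators contracted through their squares):
(28/15) R2 = -2072/10125*γ1 + 16828/3375*γ2 + 476/675*γ3 - 56/75*γ123
(14/5*γ12) R2 = 8414/1125*γ1 + 1036/3375*γ2 + 28/25*γ3 + 238/225*γ123
(17/5*γ13) R2 = -289/225*γ1 + 34/25*γ2 + 1258/3375*γ3 - 10217/1125*γ123
(10/3*γ23) R2 = -4/3*γ1 - 34/27*γ2 - 1202/135*γ3 - 148/405*γ123
Summing the partial products and collecting blades:
Answer: 47149/10125*γ1 + 6068/1125*γ2 - 7544/1125*γ3 - 92503/10125*γ123


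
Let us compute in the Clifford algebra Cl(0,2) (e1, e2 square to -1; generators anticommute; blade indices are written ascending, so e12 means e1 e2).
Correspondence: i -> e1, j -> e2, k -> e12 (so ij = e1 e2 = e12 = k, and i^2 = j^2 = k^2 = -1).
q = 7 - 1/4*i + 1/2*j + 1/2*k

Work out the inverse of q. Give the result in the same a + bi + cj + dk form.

In blades: q = 7 - 1/4*e1 + 1/2*e2 + 1/2*e12.
With qbar = 7 + 1/4*e1 - 1/2*e2 - 1/2*e12 (scalar fixed, mapped units negated), q qbar = 793/16 (the sum of squared coefficients), so q^-1 = qbar / (793/16) = 112/793 + 4/793*e1 - 8/793*e2 - 8/793*e12; translating back:
Answer: 112/793 + 4/793*i - 8/793*j - 8/793*k


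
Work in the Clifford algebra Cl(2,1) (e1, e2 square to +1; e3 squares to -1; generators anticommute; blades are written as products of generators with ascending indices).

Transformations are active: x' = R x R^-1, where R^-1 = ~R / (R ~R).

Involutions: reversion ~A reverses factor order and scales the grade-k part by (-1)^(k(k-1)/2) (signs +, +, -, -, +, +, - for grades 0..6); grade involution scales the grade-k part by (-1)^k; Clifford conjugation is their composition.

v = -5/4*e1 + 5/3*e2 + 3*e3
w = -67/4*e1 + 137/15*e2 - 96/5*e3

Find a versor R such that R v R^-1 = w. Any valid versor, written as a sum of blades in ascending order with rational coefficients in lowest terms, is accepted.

The midline construction: v and w both square to -671/144, so reflecting in their sum -18*e1 + 54/5*e2 - 81/5*e3 exchanges them.
Answer: -18*e1 + 54/5*e2 - 81/5*e3


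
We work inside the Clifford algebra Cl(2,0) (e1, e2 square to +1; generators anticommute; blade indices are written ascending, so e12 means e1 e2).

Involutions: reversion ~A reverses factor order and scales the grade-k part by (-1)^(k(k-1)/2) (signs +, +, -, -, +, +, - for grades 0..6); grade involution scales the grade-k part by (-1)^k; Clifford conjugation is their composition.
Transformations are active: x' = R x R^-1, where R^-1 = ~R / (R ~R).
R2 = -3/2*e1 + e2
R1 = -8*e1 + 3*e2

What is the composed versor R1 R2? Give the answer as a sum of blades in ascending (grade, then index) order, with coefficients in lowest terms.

Distribute over the terms of R1 (each basis-blade product reordered to ascending indices, repeated generators contracted through their squares):
(-8*e1) R2 = 12 - 8*e12
(3*e2) R2 = 3 + 9/2*e12
Summing the partial products and collecting blades:
Answer: 15 - 7/2*e12


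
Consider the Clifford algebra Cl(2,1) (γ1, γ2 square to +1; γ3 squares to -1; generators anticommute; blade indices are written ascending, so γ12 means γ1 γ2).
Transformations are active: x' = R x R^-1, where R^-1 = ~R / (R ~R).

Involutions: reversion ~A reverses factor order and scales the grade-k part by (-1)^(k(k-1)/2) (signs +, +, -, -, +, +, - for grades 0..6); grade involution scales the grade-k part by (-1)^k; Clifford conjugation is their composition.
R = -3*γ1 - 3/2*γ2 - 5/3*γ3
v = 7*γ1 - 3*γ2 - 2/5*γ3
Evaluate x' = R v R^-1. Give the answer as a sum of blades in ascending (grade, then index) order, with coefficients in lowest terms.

~R = -3*γ1 - 3/2*γ2 - 5/3*γ3, and R ~R = 305/36, so R^-1 = ~R / (305/36).
R v = -103/6 + 39/2*γ12 + 193/15*γ13 - 22/5*γ23
Answer: 1573/305*γ1 + 2769/305*γ2 + 2182/305*γ3


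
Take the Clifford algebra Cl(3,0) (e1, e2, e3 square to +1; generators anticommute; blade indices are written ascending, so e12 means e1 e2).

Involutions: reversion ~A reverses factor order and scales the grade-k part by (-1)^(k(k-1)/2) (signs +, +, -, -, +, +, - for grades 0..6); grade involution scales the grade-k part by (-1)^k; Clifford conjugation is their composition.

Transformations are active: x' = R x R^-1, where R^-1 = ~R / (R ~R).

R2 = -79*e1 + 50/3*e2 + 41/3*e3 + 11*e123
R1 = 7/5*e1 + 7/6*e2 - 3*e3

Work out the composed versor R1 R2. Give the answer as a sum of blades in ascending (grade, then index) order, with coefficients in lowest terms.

Distribute over the terms of R1 (each basis-blade product reordered to ascending indices, repeated generators contracted through their squares):
(7/5*e1) R2 = -553/5 + 70/3*e12 + 287/15*e13 + 77/5*e23
(7/6*e2) R2 = 175/9 + 553/6*e12 - 77/6*e13 + 287/18*e23
(-3*e3) R2 = -41 - 33*e12 - 237*e13 + 50*e23
Summing the partial products and collecting blades:
Answer: -5947/45 + 165/2*e12 - 2307/10*e13 + 7321/90*e23


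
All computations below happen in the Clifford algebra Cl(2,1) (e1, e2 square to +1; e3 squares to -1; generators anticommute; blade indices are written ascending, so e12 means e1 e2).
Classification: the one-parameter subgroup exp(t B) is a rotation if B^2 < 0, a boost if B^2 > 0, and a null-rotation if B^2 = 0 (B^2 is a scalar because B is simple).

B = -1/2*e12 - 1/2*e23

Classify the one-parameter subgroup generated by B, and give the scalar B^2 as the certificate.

B^2 term by term: the squares give (-1/2)^2*(e12)^2 + (-1/2)^2*(e23)^2 = 1/4*(-1) + 1/4*(+1) = 0 (each basis 2-blade squares to minus the product of its generators' squares); cross terms between blades sharing an index anticommute and cancel. So B^2 = 0.
Answer: null-rotation, certificate B^2 = 0. Because 0 is invariant under every versor sandwich, the classification follows from its sign alone.


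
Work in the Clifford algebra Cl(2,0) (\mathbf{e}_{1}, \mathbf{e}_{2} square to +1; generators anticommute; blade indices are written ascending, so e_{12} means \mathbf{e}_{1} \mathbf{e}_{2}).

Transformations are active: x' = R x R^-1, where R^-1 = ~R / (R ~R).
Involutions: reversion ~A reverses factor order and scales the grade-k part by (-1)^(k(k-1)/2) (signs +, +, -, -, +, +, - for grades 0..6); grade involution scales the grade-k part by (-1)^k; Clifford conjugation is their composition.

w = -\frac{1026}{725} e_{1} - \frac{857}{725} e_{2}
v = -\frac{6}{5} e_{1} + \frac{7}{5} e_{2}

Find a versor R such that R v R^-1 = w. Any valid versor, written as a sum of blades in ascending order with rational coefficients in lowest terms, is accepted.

Reasoning: v^2 = w^2 = \frac{17}{5} since conjugation preserves the quadratic form; R = v + w = -\frac{1896}{725} e_{1} + \frac{158}{725} e_{2} is then valid when invertible, keeping its own part and reversing (v - w)/2.
Answer: -\frac{1896}{725} e_{1} + \frac{158}{725} e_{2}


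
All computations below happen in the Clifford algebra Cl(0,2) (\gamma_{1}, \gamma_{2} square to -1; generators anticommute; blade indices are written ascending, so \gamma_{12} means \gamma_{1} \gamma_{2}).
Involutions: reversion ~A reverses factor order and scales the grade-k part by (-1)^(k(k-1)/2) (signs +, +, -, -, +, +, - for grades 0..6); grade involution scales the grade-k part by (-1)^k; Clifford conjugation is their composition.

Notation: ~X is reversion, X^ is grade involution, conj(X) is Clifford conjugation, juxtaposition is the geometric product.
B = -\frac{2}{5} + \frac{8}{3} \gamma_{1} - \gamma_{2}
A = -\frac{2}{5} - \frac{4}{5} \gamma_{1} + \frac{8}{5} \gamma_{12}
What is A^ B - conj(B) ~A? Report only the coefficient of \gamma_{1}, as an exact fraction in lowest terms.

first term: -\frac{148}{75} + \frac{16}{75} \gamma_{1} + \frac{14}{3} \gamma_{2} - \frac{36}{25} \gamma_{12}
second term: -\frac{148}{75} - \frac{16}{75} \gamma_{1} - \frac{14}{3} \gamma_{2} + \frac{36}{25} \gamma_{12}
Answer: \frac{32}{75}


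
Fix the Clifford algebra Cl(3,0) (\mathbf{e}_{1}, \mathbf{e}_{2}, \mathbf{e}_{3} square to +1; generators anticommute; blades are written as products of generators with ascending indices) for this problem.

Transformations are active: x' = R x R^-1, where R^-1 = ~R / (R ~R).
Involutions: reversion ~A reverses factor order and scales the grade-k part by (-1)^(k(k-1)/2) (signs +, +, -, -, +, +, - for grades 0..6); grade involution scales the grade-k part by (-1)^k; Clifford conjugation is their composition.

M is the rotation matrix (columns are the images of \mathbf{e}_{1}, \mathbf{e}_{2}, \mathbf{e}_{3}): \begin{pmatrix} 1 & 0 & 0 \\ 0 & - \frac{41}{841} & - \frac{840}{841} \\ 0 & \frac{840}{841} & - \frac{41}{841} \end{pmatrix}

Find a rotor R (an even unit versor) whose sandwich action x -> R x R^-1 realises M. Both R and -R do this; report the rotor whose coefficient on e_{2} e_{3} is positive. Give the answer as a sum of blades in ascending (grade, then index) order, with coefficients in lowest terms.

Method: write R = a + b12*e_{1} e_{2} + b13*e_{1} e_{3} + b23*e_{2} e_{3} with a^2 + b12^2 + b13^2 + b23^2 = 1 (so R^-1 = ~R). Expanding the columns R e_j ~R gives tr M = 4a^2 - 1 and, from the antisymmetric part, M21 - M12 = -4a*b12, M13 - M31 = 4a*b13, M32 - M23 = -4a*b23.
Here tr M = \frac{759}{841}, so a^2 = (1 + tr M)/4 = \frac{400}{841} and a = ±\frac{20}{29}. Taking a = \frac{20}{29}: M21 - M12 = 0, M13 - M31 = 0, M32 - M23 = \frac{1680}{841}, giving b12 = 0, b13 = 0, b23 = -\frac{21}{29}, i.e. R = \frac{20}{29} - \frac{21}{29} e_{2} e_{3}.
Its e_{2} e_{3} coefficient is negative, so report the other preimage -R.
Answer: -\frac{20}{29} + \frac{21}{29} e_{2} e_{3}. Uniqueness: Spin(3) -> SO(3) maps R and -R to the same rotation of trace \frac{759}{841}; fixing the sign of the e_{2} e_{3} coefficient removes the ambiguity.


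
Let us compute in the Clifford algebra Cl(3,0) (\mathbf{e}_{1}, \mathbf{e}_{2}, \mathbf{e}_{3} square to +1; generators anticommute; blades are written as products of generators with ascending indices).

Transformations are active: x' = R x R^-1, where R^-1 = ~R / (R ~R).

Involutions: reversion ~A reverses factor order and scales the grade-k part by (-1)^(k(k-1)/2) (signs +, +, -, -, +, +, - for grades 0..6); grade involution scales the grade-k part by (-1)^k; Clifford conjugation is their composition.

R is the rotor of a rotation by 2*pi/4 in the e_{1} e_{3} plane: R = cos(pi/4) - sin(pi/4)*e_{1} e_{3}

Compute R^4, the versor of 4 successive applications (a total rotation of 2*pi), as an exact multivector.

Half-angle bookkeeping: 4 applications in e_{1} e_{3} add up to rotor phase 4*pi/4 = \pi, so R^4 = cos(\pi) - sin(\pi)*e_{1} e_{3}.
cos(\pi) = -1 and sin(\pi) = 0, so R^4 = -1. The total rotation 2*pi is 1 full turn, so every vector returns to itself, yet the rotor is -1, on the OTHER sheet of the double cover (an odd number of 2*pi turns).
Answer: -1


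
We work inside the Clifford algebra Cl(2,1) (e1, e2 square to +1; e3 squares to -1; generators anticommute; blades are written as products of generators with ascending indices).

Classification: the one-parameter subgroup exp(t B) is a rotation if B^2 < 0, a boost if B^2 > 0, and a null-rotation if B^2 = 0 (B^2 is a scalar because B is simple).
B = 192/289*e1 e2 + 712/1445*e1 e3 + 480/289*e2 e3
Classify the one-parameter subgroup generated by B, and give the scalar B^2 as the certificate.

B^2 term by term: the squares give (192/289)^2*(e1 e2)^2 + (712/1445)^2*(e1 e3)^2 + (480/289)^2*(e2 e3)^2 = 36864/83521*(-1) + 506944/2088025*(+1) + 230400/83521*(+1) = 64/25 (each basis 2-blade squares to minus the product of its generators' squares); cross terms between blades sharing an index anticommute and cancel. So B^2 = 64/25.
Answer: boost, certificate B^2 = 64/25. One invariant decides it: the square 64/25 survives every conjugation, and its sign is exactly the classification.


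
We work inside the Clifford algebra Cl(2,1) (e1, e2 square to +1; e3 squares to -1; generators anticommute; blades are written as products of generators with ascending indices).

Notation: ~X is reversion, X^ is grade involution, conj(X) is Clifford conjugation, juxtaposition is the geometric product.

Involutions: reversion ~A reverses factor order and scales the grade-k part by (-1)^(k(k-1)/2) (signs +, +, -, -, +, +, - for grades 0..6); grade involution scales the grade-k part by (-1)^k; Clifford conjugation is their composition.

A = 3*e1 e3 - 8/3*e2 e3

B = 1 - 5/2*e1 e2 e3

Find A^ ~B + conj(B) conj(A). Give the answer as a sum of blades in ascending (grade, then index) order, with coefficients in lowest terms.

first term: -20/3*e1 - 15/2*e2 + 3*e1 e3 - 8/3*e2 e3
second term: -20/3*e1 - 15/2*e2 - 3*e1 e3 + 8/3*e2 e3
Answer: -40/3*e1 - 15*e2


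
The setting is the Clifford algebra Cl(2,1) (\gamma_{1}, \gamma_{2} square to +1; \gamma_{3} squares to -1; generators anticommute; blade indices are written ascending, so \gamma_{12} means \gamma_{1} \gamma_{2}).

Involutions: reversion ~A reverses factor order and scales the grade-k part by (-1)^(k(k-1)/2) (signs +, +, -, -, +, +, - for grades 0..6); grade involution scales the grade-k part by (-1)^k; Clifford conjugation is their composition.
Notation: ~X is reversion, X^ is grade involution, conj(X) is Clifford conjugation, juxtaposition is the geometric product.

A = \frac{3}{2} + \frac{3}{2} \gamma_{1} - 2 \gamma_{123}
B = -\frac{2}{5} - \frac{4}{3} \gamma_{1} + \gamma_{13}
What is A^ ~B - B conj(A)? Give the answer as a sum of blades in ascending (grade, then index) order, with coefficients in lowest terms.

first term: \frac{7}{5} - \frac{7}{5} \gamma_{1} + 2 \gamma_{2} + \frac{3}{2} \gamma_{3} - \frac{3}{2} \gamma_{13} - \frac{8}{3} \gamma_{23} - \frac{4}{5} \gamma_{123}
second term: \frac{7}{5} - \frac{7}{5} \gamma_{1} + 2 \gamma_{2} + \frac{3}{2} \gamma_{3} + \frac{3}{2} \gamma_{13} + \frac{8}{3} \gamma_{23} + \frac{4}{5} \gamma_{123}
Answer: -3 \gamma_{13} - \frac{16}{3} \gamma_{23} - \frac{8}{5} \gamma_{123}


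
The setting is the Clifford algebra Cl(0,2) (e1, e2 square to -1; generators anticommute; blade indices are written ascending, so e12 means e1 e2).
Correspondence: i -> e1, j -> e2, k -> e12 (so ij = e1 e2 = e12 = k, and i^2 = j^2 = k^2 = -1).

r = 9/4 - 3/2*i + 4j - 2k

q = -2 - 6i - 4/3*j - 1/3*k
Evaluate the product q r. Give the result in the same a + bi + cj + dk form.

In blades: q = -2 - 6*e1 - 4/3*e2 - 1/3*e12, r = 9/4 - 3/2*e1 + 4*e2 - 2*e12.
Distribute q over r term by term (generator squares from the signature, products reordered to ascending indices): (-2)*r = -9/2 + 3*e1 - 8*e2 + 4*e12; (-6*e1)*r = -9 - 27/2*e1 - 12*e2 - 24*e12; (-4/3*e2)*r = 16/3 + 8/3*e1 - 3*e2 - 2*e12; (-1/3*e12)*r = -2/3 + 4/3*e1 + 1/2*e2 - 3/4*e12.
Sum: -53/6 - 13/2*e1 - 45/2*e2 - 91/4*e12; translating back through the correspondence:
Answer: -53/6 - 13/2*i - 45/2*j - 91/4*k


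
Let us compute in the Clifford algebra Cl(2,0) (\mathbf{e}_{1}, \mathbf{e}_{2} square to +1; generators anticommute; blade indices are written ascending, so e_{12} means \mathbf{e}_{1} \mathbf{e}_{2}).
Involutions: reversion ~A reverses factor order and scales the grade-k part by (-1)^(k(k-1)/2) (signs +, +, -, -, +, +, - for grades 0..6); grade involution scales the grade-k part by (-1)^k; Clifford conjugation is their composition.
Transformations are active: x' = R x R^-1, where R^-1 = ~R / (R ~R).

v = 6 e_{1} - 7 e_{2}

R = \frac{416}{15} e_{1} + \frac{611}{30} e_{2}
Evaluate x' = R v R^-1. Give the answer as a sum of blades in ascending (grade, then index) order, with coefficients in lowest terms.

~R = \frac{416}{15} e_{1} + \frac{611}{30} e_{2}, and R ~R = \frac{213109}{180}, so R^-1 = ~R / (\frac{213109}{180}).
R v = \frac{143}{6} - \frac{949}{3} e_{12}
Answer: -\frac{6158}{1261} e_{1} + \frac{9861}{1261} e_{2}
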